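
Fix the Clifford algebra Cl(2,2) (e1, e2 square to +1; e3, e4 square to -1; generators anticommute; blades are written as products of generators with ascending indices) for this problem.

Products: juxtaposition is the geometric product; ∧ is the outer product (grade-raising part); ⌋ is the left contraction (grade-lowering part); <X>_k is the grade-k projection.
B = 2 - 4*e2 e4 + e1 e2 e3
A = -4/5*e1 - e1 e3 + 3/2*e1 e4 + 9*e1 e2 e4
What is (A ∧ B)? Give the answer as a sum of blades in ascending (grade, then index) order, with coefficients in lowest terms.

step 1: -8/5*e1 - 2*e1 e3 + 3*e1 e4 + 106/5*e1 e2 e4 - 4*e1 e2 e3 e4
Answer: -8/5*e1 - 2*e1 e3 + 3*e1 e4 + 106/5*e1 e2 e4 - 4*e1 e2 e3 e4


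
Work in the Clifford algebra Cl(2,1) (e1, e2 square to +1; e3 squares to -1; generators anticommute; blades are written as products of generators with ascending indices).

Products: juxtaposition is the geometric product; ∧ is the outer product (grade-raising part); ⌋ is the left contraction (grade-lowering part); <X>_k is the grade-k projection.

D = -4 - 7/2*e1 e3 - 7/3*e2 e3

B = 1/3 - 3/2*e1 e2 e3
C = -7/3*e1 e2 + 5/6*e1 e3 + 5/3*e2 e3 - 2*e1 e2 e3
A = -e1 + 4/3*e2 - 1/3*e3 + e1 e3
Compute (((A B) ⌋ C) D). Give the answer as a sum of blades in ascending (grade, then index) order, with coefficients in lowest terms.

step 1: -1/3*e1 + 35/18*e2 - 1/9*e3 - 1/2*e1 e2 + 7/3*e1 e3 + 3/2*e2 e3
step 2: 59/18 + 13/9*e1 + 142/27*e2 + 53/27*e3 - 2/9*e1 e2 + 35/9*e1 e3 + 2/3*e2 e3
step 3: -509/18 - 683/54*e1 - 2075/81*e2 - 4079/162*e3 - 158/27*e1 e2 - 2863/108*e1 e3 - 599/54*e2 e3 + 406/27*e1 e2 e3
Answer: -509/18 - 683/54*e1 - 2075/81*e2 - 4079/162*e3 - 158/27*e1 e2 - 2863/108*e1 e3 - 599/54*e2 e3 + 406/27*e1 e2 e3


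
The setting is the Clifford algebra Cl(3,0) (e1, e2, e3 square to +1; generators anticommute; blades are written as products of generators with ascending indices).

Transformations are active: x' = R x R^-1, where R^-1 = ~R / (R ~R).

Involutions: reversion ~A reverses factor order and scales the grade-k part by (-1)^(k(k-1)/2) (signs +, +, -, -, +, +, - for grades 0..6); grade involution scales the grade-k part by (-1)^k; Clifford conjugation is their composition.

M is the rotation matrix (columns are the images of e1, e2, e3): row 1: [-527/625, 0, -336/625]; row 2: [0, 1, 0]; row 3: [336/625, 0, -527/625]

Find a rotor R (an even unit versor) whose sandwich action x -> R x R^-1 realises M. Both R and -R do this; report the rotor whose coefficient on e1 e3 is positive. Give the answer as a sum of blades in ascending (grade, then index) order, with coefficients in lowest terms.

Method: write R = a + b12*e1 e2 + b13*e1 e3 + b23*e2 e3 with a^2 + b12^2 + b13^2 + b23^2 = 1 (so R^-1 = ~R). Expanding the columns R e_j ~R gives tr M = 4a^2 - 1 and, from the antisymmetric part, M21 - M12 = -4a*b12, M13 - M31 = 4a*b13, M32 - M23 = -4a*b23.
Here tr M = -429/625, so a^2 = (1 + tr M)/4 = 49/625 and a = ±7/25. Taking a = 7/25: M21 - M12 = 0, M13 - M31 = -672/625, M32 - M23 = 0, giving b12 = 0, b13 = -24/25, b23 = 0, i.e. R = 7/25 - 24/25*e1 e3.
Its e1 e3 coefficient is negative, so report the other preimage -R.
Answer: -7/25 + 24/25*e1 e3. Key observation: the double cover Spin(3) -> SO(3) sends R and -R to the same matrix (trace -429/625 here), so the stated sign of the e1 e3 coefficient is what selects one sheet.


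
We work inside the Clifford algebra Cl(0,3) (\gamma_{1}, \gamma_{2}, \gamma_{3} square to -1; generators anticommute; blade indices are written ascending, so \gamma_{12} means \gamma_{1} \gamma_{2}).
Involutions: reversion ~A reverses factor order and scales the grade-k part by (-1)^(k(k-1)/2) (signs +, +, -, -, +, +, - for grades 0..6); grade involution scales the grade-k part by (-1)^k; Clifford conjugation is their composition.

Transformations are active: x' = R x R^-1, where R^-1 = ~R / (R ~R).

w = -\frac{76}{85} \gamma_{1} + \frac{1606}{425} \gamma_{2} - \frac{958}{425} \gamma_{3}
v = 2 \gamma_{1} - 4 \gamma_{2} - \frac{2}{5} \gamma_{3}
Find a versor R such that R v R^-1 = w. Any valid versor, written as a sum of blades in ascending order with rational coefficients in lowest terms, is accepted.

Since q(v) = q(w) = -\frac{504}{25}, the sum R = v + w = \frac{94}{85} \gamma_{1} - \frac{94}{425} \gamma_{2} - \frac{1128}{425} \gamma_{3} does the job whenever invertible.
Answer: \frac{94}{85} \gamma_{1} - \frac{94}{425} \gamma_{2} - \frac{1128}{425} \gamma_{3}


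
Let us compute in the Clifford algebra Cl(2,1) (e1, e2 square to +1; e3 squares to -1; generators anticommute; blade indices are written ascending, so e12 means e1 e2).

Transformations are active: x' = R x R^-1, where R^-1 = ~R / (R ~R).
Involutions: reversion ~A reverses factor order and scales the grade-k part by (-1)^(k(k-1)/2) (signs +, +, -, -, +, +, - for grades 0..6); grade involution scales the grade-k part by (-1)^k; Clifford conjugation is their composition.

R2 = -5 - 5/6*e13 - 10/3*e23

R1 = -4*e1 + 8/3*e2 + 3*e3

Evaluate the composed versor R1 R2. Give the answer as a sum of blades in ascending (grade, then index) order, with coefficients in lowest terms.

Distribute over the terms of R1 (each basis-blade product reordered to ascending indices, repeated generators contracted through their squares):
(-4*e1) R2 = 20*e1 + 10/3*e3 + 40/3*e123
(8/3*e2) R2 = -40/3*e2 - 80/9*e3 + 20/9*e123
(3*e3) R2 = -5/2*e1 - 10*e2 - 15*e3
Summing the partial products and collecting blades:
Answer: 35/2*e1 - 70/3*e2 - 185/9*e3 + 140/9*e123


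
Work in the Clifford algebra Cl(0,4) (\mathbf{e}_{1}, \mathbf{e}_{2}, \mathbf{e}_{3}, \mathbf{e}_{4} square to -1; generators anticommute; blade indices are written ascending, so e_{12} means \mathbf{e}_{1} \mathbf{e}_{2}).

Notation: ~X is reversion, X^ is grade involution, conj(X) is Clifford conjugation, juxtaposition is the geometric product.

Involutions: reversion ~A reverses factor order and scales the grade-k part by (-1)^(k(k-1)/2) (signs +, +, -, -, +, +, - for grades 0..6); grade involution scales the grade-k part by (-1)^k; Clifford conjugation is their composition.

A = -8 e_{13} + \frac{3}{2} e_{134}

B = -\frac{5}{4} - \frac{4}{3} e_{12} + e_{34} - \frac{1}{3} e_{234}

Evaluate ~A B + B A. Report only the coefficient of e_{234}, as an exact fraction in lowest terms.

first term: \frac{3}{2} e_{1} - \frac{1}{2} e_{12} - 10 e_{13} - 8 e_{14} + \frac{32}{3} e_{23} - \frac{8}{3} e_{124} + \frac{15}{8} e_{134} - 2 e_{234}
second term: -\frac{3}{2} e_{1} - \frac{1}{2} e_{12} + 10 e_{13} - 8 e_{14} + \frac{32}{3} e_{23} - \frac{8}{3} e_{124} - \frac{15}{8} e_{134} - 2 e_{234}
Answer: -4


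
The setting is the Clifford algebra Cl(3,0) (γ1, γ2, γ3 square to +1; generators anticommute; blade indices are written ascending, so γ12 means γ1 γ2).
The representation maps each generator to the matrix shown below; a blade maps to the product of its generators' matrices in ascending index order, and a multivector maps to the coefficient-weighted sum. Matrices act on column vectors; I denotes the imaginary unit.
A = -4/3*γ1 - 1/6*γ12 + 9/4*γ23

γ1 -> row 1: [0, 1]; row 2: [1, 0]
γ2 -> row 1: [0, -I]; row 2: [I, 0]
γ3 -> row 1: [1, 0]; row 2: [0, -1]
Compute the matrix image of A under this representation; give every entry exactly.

Bivector images (products of the table entries): rho(γ12) = rho(γ1)rho(γ2) = row 1: [I, 0]; row 2: [0, -I]; rho(γ23) = rho(γ2)rho(γ3) = row 1: [0, I]; row 2: [I, 0].
M = (-4/3)*rho(γ1) + (-1/6)*rho(γ12) + (9/4)*rho(γ23), summed entrywise:
Answer: row 1: [-I/6, -4/3 + 9*I/4]; row 2: [-4/3 + 9*I/4, I/6]


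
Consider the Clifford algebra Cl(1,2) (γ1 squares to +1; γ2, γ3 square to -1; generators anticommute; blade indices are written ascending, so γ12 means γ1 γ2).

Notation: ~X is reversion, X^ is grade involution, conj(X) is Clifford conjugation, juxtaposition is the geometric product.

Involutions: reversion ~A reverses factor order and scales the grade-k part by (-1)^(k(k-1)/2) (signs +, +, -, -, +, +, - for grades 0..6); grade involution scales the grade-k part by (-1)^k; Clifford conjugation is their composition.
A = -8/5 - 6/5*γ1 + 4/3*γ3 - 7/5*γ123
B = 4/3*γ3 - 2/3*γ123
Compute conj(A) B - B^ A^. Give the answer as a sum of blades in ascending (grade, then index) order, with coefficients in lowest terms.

first term: 38/45 - 32/15*γ3 + 44/45*γ12 + 8/5*γ13 - 4/5*γ23 + 16/15*γ123
second term: -122/45 + 32/15*γ3 + 124/45*γ12 + 8/5*γ13 + 4/5*γ23 - 16/15*γ123
Answer: 32/9 - 64/15*γ3 - 16/9*γ12 - 8/5*γ23 + 32/15*γ123


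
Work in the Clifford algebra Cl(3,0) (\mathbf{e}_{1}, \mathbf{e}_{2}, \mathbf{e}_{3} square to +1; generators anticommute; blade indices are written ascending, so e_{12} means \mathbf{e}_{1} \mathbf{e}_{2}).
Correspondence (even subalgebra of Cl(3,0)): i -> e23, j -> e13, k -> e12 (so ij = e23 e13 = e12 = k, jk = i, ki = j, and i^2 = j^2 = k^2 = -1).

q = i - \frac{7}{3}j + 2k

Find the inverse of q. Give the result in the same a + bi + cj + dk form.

In blades: q = 2 e_{12} - \frac{7}{3} e_{13} + e_{23}.
With qbar = -2 e_{12} + \frac{7}{3} e_{13} - e_{23} (scalar fixed, mapped units negated), q qbar = \frac{94}{9} (the sum of squared coefficients), so q^-1 = qbar / (\frac{94}{9}) = -\frac{9}{47} e_{12} + \frac{21}{94} e_{13} - \frac{9}{94} e_{23}; translating back:
Answer: -\frac{9}{94}i + \frac{21}{94}j - \frac{9}{47}k


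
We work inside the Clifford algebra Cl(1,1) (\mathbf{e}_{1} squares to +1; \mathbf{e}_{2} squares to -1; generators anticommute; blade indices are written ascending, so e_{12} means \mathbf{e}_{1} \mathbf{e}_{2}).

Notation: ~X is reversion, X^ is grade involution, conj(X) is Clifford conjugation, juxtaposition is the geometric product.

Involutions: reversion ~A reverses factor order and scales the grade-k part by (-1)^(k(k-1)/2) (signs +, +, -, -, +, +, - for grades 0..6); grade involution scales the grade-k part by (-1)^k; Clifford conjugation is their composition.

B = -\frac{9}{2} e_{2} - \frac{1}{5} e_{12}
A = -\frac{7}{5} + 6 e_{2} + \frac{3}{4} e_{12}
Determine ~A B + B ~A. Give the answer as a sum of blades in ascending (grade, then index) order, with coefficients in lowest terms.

first term: \frac{543}{20} - \frac{183}{40} e_{1} + \frac{63}{10} e_{2} + \frac{7}{25} e_{12}
second term: \frac{543}{20} + \frac{183}{40} e_{1} + \frac{63}{10} e_{2} + \frac{7}{25} e_{12}
Answer: \frac{543}{10} + \frac{63}{5} e_{2} + \frac{14}{25} e_{12}


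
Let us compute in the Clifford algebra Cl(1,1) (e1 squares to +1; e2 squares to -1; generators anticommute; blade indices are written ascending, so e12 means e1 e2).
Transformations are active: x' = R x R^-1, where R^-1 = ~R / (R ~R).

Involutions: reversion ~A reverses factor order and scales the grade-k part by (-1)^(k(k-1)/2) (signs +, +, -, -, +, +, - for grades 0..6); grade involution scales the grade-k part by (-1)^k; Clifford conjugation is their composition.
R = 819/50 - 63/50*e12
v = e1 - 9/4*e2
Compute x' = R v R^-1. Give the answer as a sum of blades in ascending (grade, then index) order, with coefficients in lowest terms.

~R = 819/50 + 63/50*e12, and R ~R = 166698/625, so R^-1 = ~R / (166698/625).
R v = 2709/200*e1 - 7119/200*e2
Answer: 223/336*e1 - 713/336*e2


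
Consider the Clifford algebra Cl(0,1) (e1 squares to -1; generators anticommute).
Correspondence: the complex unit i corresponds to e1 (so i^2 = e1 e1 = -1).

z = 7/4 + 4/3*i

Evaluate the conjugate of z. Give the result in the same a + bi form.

In blades: z = 7/4 + 4/3*e1.
Conjugation here is Clifford conjugation: the scalar is fixed and the grade-1 and grade-2 blades all flip sign, giving 7/4 - 4/3*e1; translating back:
Answer: 7/4 - 4/3*i


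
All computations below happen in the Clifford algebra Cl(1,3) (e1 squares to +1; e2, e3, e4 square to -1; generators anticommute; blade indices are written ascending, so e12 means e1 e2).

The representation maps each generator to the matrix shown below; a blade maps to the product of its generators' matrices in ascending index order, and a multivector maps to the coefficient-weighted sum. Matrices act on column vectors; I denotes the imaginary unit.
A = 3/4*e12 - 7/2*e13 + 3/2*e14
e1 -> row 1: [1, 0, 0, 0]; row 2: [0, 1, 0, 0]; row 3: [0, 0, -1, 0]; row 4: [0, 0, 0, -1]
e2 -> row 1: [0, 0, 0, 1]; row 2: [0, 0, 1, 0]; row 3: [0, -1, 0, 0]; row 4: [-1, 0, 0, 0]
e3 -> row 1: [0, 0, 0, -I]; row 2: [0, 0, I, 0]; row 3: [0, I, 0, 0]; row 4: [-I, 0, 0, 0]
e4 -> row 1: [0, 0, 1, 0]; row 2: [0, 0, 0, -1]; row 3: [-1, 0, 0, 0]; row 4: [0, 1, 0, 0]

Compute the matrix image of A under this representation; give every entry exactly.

Bivector images (products of the table entries): rho(e12) = rho(e1)rho(e2) = row 1: [0, 0, 0, 1]; row 2: [0, 0, 1, 0]; row 3: [0, 1, 0, 0]; row 4: [1, 0, 0, 0]; rho(e13) = rho(e1)rho(e3) = row 1: [0, 0, 0, -I]; row 2: [0, 0, I, 0]; row 3: [0, -I, 0, 0]; row 4: [I, 0, 0, 0]; rho(e14) = rho(e1)rho(e4) = row 1: [0, 0, 1, 0]; row 2: [0, 0, 0, -1]; row 3: [1, 0, 0, 0]; row 4: [0, -1, 0, 0].
M = (3/4)*rho(e12) + (-7/2)*rho(e13) + (3/2)*rho(e14), summed entrywise:
Answer: row 1: [0, 0, 3/2, 3/4 + 7*I/2]; row 2: [0, 0, 3/4 - 7*I/2, -3/2]; row 3: [3/2, 3/4 + 7*I/2, 0, 0]; row 4: [3/4 - 7*I/2, -3/2, 0, 0]


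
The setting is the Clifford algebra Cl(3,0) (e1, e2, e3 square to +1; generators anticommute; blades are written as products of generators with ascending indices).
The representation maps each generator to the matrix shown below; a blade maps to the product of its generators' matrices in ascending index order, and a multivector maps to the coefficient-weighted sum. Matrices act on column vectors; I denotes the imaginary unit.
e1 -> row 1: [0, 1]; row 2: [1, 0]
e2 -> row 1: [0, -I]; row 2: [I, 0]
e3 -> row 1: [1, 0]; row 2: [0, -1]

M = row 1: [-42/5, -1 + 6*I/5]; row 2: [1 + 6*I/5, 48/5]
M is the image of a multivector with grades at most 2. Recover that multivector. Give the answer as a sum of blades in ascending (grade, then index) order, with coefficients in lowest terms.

Method: 1, rho(e1), rho(e2), rho(e3) form a trace-orthogonal basis of the 2x2 complex matrices (tr(X Y) = 2 if X = Y, else 0), so M = m0*1 + m1*rho(e1) + m2*rho(e2) + m3*rho(e3) with m0 = tr(M)/2 = 3/5, m1 = tr(M rho(e1))/2 = 6*I/5, m2 = tr(M rho(e2))/2 = -I, m3 = tr(M rho(e3))/2 = -9.
Multiplying table entries, the bivector images are rho(e1 e2) = I*rho(e3), rho(e1 e3) = -I*rho(e2), rho(e2 e3) = I*rho(e1); with real blade coefficients the real parts of m0..m3 are the coefficients of 1, e1, e2, e3 and the imaginary parts give the bivectors (e2 e3: Im m1, e1 e3: -Im m2, e1 e2: Im m3).
Answer: 3/5 - 9*e3 + e1 e3 + 6/5*e2 e3


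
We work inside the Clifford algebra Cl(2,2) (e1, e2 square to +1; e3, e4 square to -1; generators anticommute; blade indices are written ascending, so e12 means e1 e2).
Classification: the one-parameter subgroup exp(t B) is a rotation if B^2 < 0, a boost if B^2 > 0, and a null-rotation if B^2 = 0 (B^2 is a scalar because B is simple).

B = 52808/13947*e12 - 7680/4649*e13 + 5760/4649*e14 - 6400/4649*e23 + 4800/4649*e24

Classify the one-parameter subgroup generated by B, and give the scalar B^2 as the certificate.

B^2 term by term: the squares give (52808/13947)^2*(e12)^2 + (-7680/4649)^2*(e13)^2 + (5760/4649)^2*(e14)^2 + (-6400/4649)^2*(e23)^2 + (4800/4649)^2*(e24)^2 = 2788684864/194518809*(-1) + 58982400/21613201*(+1) + 33177600/21613201*(+1) + 40960000/21613201*(+1) + 23040000/21613201*(+1) = -64/9 (each basis 2-blade squares to minus the product of its generators' squares); cross terms between blades sharing an index anticommute and cancel; the commuting (index-disjoint) pairs give grade-4 terms 2*c*c'*(blade product), which cancel blade by blade — e1234: 73728000/21613201 - 73728000/21613201 = 0 — confirming B is simple. So B^2 = -64/9.
Answer: rotation, certificate B^2 = -64/9. The invariant at work: B^2 = -64/9 is unchanged by conjugation, hence its sign classifies the subgroup whatever basis B is written in.


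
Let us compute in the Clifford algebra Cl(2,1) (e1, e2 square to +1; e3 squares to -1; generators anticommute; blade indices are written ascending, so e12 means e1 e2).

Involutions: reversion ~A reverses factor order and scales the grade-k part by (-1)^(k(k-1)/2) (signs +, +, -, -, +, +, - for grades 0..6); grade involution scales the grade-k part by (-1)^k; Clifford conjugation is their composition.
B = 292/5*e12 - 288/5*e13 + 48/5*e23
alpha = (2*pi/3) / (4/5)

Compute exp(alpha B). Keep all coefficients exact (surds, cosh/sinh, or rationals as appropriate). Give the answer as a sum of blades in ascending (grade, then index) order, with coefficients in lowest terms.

B^2 term by term: the squares give (292/5)^2*(e12)^2 + (-288/5)^2*(e13)^2 + (48/5)^2*(e23)^2 = 85264/25*(-1) + 82944/25*(+1) + 2304/25*(+1) = -16/25 (each basis 2-blade squares to minus the product of its generators' squares); cross terms between blades sharing an index anticommute and cancel. So B^2 = -16/25.
B^2 = -16/25 — B^2 < 0, so the exponential closes trigonometrically: l = 4/5, alpha*l = 2*pi/3, so exp(alpha B) = cos(2*pi/3) + (sin(2*pi/3)/(4/5))*B = -1/2 + (5*sqrt(3)/8)*B.
Answer: -1/2 + 73*sqrt(3)/2*e12 - 36*sqrt(3)*e13 + 6*sqrt(3)*e23


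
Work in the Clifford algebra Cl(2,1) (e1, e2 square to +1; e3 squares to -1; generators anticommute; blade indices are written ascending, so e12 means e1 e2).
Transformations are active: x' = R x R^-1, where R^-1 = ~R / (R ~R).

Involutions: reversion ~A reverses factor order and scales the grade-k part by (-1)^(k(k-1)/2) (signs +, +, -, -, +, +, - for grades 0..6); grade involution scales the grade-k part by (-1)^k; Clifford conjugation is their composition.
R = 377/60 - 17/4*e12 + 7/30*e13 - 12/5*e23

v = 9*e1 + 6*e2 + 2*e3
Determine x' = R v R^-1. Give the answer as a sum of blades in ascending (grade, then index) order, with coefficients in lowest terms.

~R = 377/60 + 17/4*e12 - 7/30*e13 + 12/5*e23, and R ~R = 31037/600, so R^-1 = ~R / (31037/600).
R v = 367/12*e1 + 323/4*e2 + 373/15*e3 - 63/2*e123
Answer: -10204/2271*e1 + 10093/757*e2 + 20932/2271*e3


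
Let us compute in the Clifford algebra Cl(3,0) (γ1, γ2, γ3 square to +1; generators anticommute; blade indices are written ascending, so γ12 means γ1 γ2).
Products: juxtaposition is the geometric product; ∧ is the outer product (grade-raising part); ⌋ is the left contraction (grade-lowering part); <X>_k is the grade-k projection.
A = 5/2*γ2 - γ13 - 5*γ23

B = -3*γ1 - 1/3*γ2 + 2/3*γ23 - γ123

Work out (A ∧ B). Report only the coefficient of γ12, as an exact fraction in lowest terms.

step 1: 15/2*γ12 + 44/3*γ123
Answer: 15/2


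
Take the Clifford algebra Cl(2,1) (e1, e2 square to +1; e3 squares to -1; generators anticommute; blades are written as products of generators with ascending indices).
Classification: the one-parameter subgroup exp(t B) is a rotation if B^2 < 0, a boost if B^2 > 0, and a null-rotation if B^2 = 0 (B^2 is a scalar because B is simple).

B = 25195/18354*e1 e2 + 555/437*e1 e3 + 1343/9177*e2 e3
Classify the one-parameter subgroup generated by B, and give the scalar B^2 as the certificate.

B^2 term by term: the squares give (25195/18354)^2*(e1 e2)^2 + (555/437)^2*(e1 e3)^2 + (1343/9177)^2*(e2 e3)^2 = 634788025/336869316*(-1) + 308025/190969*(+1) + 1803649/84217329*(+1) = -1/4 (each basis 2-blade squares to minus the product of its generators' squares); cross terms between blades sharing an index anticommute and cancel. So B^2 = -1/4.
Answer: rotation, certificate B^2 = -1/4. Because -1/4 is invariant under every versor sandwich, the classification follows from its sign alone.


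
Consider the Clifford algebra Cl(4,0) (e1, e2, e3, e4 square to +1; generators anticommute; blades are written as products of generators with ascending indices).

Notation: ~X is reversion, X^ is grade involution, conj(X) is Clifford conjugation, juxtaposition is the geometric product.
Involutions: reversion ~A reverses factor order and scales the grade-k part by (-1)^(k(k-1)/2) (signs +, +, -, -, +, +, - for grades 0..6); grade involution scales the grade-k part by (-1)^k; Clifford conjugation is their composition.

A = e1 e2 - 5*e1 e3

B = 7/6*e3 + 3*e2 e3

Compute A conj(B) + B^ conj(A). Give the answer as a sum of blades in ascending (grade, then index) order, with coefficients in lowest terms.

first term: 35/6*e1 - 15*e1 e2 - 3*e1 e3 - 7/6*e1 e2 e3
second term: 35/6*e1 + 15*e1 e2 + 3*e1 e3 + 7/6*e1 e2 e3
Answer: 35/3*e1


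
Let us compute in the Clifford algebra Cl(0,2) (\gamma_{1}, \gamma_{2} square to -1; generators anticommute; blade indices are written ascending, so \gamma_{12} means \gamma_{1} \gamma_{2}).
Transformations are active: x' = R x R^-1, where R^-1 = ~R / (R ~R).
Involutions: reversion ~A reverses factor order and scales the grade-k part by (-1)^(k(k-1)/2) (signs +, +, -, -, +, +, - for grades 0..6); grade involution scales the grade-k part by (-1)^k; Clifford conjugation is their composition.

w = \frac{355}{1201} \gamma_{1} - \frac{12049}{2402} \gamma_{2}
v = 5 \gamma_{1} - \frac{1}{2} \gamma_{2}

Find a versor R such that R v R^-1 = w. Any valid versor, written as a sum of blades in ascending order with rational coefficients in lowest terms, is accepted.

Equal squares first: v^2 = w^2 = -\frac{101}{4}. Then v + w = \frac{6360}{1201} \gamma_{1} - \frac{6625}{1201} \gamma_{2} is a versor taking v to w, provided it is invertible.
Answer: \frac{6360}{1201} \gamma_{1} - \frac{6625}{1201} \gamma_{2}


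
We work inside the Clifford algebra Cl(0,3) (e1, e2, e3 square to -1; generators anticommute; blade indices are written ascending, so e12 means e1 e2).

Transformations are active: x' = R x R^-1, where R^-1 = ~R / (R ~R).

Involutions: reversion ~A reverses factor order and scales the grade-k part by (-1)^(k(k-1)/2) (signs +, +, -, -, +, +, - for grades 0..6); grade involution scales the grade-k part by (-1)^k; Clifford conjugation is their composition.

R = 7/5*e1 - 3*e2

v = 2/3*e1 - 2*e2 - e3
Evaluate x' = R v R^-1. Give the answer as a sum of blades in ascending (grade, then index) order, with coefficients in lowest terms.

~R = 7/5*e1 - 3*e2, and R ~R = -274/25, so R^-1 = ~R / (-274/25).
R v = -104/15 - 4/5*e12 - 7/5*e13 + 3*e23
Answer: 454/411*e1 - 246/137*e2 + e3


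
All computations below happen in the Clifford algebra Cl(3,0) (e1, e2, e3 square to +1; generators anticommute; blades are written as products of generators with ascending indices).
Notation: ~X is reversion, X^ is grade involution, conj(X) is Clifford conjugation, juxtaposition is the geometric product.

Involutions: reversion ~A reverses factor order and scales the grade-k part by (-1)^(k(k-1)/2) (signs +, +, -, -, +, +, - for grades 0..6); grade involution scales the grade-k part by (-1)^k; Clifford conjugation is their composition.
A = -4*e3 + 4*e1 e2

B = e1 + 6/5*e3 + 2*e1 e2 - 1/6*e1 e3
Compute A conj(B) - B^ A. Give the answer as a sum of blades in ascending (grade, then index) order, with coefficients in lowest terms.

first term: 64/5 + 2/3*e1 + 4*e2 - 4*e1 e3 - 2/3*e2 e3 + 16/5*e1 e2 e3
second term: -16/5 + 2/3*e1 - 4*e2 + 4*e1 e3 - 2/3*e2 e3 - 64/5*e1 e2 e3
Answer: 16 + 8*e2 - 8*e1 e3 + 16*e1 e2 e3


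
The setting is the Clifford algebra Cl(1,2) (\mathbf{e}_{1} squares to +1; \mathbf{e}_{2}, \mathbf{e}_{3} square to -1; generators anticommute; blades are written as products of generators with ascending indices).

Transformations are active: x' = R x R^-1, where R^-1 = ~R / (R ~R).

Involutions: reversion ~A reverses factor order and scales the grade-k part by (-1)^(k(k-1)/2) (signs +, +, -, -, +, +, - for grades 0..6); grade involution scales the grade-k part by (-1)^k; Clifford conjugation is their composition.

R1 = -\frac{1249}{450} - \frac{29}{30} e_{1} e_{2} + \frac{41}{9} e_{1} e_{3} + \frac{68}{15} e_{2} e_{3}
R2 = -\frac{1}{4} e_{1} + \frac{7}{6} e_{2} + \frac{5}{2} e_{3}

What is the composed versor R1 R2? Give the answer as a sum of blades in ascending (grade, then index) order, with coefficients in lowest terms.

Distribute over the terms of R2 (each basis-blade product reordered to ascending indices, repeated generators contracted through their squares):
R1 (-\frac{1}{4} e_{1}) = \frac{1249}{1800} e_{1} - \frac{29}{120} e_{2} + \frac{41}{36} e_{3} - \frac{17}{15} e_{1} e_{2} e_{3}
R1 (\frac{7}{6} e_{2}) = \frac{203}{180} e_{1} - \frac{8743}{2700} e_{2} + \frac{238}{45} e_{3} - \frac{287}{54} e_{1} e_{2} e_{3}
R1 (\frac{5}{2} e_{3}) = -\frac{205}{18} e_{1} - \frac{34}{3} e_{2} - \frac{1249}{180} e_{3} - \frac{29}{12} e_{1} e_{2} e_{3}
Summing the partial products and collecting blades:
Answer: -\frac{17221}{1800} e_{1} - \frac{79991}{5400} e_{2} - \frac{23}{45} e_{3} - \frac{4787}{540} e_{1} e_{2} e_{3}


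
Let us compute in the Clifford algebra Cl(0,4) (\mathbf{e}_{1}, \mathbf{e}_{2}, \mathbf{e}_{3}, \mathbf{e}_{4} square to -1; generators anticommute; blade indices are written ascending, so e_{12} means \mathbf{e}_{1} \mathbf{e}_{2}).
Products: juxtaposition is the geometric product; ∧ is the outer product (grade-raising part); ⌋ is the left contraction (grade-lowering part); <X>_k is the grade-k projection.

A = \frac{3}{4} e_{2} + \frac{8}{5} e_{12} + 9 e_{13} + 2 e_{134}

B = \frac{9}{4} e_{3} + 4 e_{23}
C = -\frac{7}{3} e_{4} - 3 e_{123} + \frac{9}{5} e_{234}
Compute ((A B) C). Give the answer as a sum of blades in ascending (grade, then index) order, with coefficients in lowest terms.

step 1: -\frac{81}{4} e_{1} - 3 e_{3} + 36 e_{12} - \frac{32}{5} e_{13} + \frac{9}{2} e_{14} + \frac{27}{16} e_{23} + \frac{18}{5} e_{123} + 8 e_{124}
step 2: -\frac{54}{5} + \frac{249}{16} e_{1} + \frac{96}{5} e_{2} + 108 e_{3} - \frac{243}{80} e_{4} + \frac{29}{3} e_{12} + \frac{72}{5} e_{13} + \frac{4077}{100} e_{14} - \frac{243}{4} e_{23} - \frac{27}{5} e_{24} - 17 e_{34} - \frac{81}{10} e_{123} - \frac{2388}{25} e_{124} - \frac{748}{15} e_{134} - \frac{279}{16} e_{234} - \frac{897}{20} e_{1234}
Answer: -\frac{54}{5} + \frac{249}{16} e_{1} + \frac{96}{5} e_{2} + 108 e_{3} - \frac{243}{80} e_{4} + \frac{29}{3} e_{12} + \frac{72}{5} e_{13} + \frac{4077}{100} e_{14} - \frac{243}{4} e_{23} - \frac{27}{5} e_{24} - 17 e_{34} - \frac{81}{10} e_{123} - \frac{2388}{25} e_{124} - \frac{748}{15} e_{134} - \frac{279}{16} e_{234} - \frac{897}{20} e_{1234}


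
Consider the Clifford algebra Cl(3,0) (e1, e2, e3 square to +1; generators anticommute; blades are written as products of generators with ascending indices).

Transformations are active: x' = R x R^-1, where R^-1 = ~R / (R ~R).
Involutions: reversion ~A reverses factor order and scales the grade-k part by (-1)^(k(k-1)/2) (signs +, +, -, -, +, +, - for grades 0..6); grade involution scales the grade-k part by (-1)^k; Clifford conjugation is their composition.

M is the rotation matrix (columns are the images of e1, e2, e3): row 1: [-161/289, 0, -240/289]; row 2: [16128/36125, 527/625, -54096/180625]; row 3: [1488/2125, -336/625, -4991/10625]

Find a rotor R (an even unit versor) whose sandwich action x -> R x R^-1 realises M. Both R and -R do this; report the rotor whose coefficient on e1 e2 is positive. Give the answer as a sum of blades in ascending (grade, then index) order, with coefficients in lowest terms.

Method: write R = a + b12*e1 e2 + b13*e1 e3 + b23*e2 e3 with a^2 + b12^2 + b13^2 + b23^2 = 1 (so R^-1 = ~R). Expanding the columns R e_j ~R gives tr M = 4a^2 - 1 and, from the antisymmetric part, M21 - M12 = -4a*b12, M13 - M31 = 4a*b13, M32 - M23 = -4a*b23.
Here tr M = -33169/180625, so a^2 = (1 + tr M)/4 = 36864/180625 and a = ±192/425. Taking a = 192/425: M21 - M12 = 16128/36125, M13 - M31 = -55296/36125, M32 - M23 = -43008/180625, giving b12 = -21/85, b13 = -72/85, b23 = 56/425, i.e. R = 192/425 - 21/85*e1 e2 - 72/85*e1 e3 + 56/425*e2 e3.
Its e1 e2 coefficient is negative, so report the other preimage -R.
Answer: -192/425 + 21/85*e1 e2 + 72/85*e1 e3 - 56/425*e2 e3. Note: both R and -R realise this M (trace -33169/180625); the covering map identifies them, and the e1 e2-coefficient sign is the tie-breaker.


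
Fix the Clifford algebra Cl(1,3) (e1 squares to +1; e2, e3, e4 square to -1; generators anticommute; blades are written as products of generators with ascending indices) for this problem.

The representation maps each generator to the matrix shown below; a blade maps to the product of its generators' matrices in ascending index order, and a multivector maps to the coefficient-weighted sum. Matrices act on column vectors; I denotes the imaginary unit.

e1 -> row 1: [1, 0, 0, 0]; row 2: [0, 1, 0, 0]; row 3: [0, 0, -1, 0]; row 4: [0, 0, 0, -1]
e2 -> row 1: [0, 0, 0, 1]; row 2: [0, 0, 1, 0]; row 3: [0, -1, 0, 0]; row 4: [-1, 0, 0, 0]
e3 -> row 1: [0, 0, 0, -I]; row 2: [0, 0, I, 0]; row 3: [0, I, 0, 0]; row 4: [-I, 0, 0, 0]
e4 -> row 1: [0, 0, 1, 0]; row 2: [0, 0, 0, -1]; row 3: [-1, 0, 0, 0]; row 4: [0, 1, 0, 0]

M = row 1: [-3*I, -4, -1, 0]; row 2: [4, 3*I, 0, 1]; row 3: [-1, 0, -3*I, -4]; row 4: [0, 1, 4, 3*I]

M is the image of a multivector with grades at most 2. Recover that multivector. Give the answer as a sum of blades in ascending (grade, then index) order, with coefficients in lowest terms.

Method: the blade images are trace-orthogonal — tr(rho(e_A) rho(e_B)^-1) = 4 if A = B and 0 otherwise — and rho(e_A)^-1 = (e_A)^2 * rho(e_A) with (e_A)^2 = +1 or -1, so the coefficient of e_A in the preimage is (e_A)^2 * tr(M rho(e_A))/4.
Nonzero projections over blades of grade <= 2: e1 e4: (e1 e4)^2 = +1, tr(M rho(e1 e4)) = -4, coefficient -1; e2 e3: (e2 e3)^2 = -1, tr(M rho(e2 e3)) = -12, coefficient 3; e2 e4: (e2 e4)^2 = -1, tr(M rho(e2 e4)) = 16, coefficient -4. Every other blade of grade <= 2 projects to 0.
Answer: -e1 e4 + 3*e2 e3 - 4*e2 e4


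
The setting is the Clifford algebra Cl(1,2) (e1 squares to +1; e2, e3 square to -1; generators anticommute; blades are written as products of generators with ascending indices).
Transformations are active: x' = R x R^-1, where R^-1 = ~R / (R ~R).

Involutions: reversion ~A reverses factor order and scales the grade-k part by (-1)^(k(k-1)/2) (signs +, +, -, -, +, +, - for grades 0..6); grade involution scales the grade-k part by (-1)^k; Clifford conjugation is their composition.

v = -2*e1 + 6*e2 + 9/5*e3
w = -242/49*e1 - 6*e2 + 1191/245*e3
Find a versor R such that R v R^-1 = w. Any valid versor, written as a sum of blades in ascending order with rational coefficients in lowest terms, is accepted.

Since q(v) = q(w) = -881/25, the sum R = v + w = -340/49*e1 + 1632/245*e3 does the job whenever invertible.
Answer: -340/49*e1 + 1632/245*e3


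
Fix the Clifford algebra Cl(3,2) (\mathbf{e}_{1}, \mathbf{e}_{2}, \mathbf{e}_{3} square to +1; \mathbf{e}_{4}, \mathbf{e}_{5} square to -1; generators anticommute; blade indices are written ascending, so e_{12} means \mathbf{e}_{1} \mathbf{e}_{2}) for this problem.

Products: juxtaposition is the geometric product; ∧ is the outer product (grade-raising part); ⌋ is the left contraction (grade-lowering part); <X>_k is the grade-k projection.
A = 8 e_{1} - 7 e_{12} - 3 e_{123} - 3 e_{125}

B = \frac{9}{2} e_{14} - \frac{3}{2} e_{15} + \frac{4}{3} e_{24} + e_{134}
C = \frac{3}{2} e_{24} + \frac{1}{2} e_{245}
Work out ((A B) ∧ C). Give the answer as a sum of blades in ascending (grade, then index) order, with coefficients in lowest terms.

step 1: -\frac{9}{2} e_{2} + 36 e_{4} - 12 e_{5} - \frac{28}{3} e_{14} + \frac{57}{2} e_{24} - \frac{21}{2} e_{25} + 8 e_{34} + \frac{32}{3} e_{124} + 4 e_{134} - 4 e_{145} - \frac{13}{2} e_{234} + \frac{9}{2} e_{235} + \frac{27}{2} e_{245} - 3 e_{2345}
step 2: -18 e_{245}
Answer: -18 e_{245}


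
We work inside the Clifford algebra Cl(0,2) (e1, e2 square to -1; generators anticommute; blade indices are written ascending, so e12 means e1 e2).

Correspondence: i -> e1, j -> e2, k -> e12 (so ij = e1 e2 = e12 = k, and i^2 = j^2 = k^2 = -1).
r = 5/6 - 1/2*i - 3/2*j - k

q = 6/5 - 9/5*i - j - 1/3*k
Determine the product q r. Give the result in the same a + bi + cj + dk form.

In blades: q = 6/5 - 9/5*e1 - e2 - 1/3*e12, r = 5/6 - 1/2*e1 - 3/2*e2 - e12.
Distribute q over r term by term (generator squares from the signature, products reordered to ascending indices): (6/5)*r = 1 - 3/5*e1 - 9/5*e2 - 6/5*e12; (-9/5*e1)*r = -9/10 - 3/2*e1 - 9/5*e2 + 27/10*e12; (-e2)*r = -3/2 + e1 - 5/6*e2 - 1/2*e12; (-1/3*e12)*r = -1/3 - 1/2*e1 + 1/6*e2 - 5/18*e12.
Sum: -26/15 - 8/5*e1 - 64/15*e2 + 13/18*e12; translating back through the correspondence:
Answer: -26/15 - 8/5*i - 64/15*j + 13/18*k


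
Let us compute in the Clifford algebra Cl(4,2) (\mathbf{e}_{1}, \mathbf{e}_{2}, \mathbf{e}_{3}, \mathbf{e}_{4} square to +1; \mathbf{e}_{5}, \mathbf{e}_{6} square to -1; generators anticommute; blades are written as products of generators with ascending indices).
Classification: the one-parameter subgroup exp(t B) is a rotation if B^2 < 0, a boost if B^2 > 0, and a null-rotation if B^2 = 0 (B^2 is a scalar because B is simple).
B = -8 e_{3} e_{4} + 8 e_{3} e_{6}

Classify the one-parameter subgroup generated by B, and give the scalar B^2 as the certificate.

B^2 term by term: the squares give (-8)^2*(e_{3} e_{4})^2 + (8)^2*(e_{3} e_{6})^2 = 64*(-1) + 64*(+1) = 0 (each basis 2-blade squares to minus the product of its generators' squares); cross terms between blades sharing an index anticommute and cancel. So B^2 = 0.
Answer: null-rotation, certificate B^2 = 0. B^2 = 0 is basis-independent, so its sign is the whole story.


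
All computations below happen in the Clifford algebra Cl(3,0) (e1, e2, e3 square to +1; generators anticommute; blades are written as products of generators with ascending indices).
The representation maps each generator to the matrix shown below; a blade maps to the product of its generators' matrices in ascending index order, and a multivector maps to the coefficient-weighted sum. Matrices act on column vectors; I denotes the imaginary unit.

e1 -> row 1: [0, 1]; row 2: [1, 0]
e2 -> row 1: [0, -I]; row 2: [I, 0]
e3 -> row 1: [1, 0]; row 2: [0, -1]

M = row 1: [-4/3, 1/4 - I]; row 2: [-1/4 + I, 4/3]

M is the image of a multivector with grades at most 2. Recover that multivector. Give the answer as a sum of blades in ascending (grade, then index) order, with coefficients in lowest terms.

Method: 1, rho(e1), rho(e2), rho(e3) form a trace-orthogonal basis of the 2x2 complex matrices (tr(X Y) = 2 if X = Y, else 0), so M = m0*1 + m1*rho(e1) + m2*rho(e2) + m3*rho(e3) with m0 = tr(M)/2 = 0, m1 = tr(M rho(e1))/2 = 0, m2 = tr(M rho(e2))/2 = 1 + I/4, m3 = tr(M rho(e3))/2 = -4/3.
Multiplying table entries, the bivector images are rho(e1 e2) = I*rho(e3), rho(e1 e3) = -I*rho(e2), rho(e2 e3) = I*rho(e1); with real blade coefficients the real parts of m0..m3 are the coefficients of 1, e1, e2, e3 and the imaginary parts give the bivectors (e2 e3: Im m1, e1 e3: -Im m2, e1 e2: Im m3).
Answer: e2 - 4/3*e3 - 1/4*e1 e3


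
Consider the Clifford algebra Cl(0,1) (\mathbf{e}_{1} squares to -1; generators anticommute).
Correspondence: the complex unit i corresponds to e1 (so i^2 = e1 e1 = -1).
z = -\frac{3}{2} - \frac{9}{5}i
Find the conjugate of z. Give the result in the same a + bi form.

In blades: z = -\frac{3}{2} - \frac{9}{5} e_{1}.
Conjugation here is Clifford conjugation: the scalar is fixed and the grade-1 and grade-2 blades all flip sign, giving -\frac{3}{2} + \frac{9}{5} e_{1}; translating back:
Answer: -\frac{3}{2} + \frac{9}{5}i


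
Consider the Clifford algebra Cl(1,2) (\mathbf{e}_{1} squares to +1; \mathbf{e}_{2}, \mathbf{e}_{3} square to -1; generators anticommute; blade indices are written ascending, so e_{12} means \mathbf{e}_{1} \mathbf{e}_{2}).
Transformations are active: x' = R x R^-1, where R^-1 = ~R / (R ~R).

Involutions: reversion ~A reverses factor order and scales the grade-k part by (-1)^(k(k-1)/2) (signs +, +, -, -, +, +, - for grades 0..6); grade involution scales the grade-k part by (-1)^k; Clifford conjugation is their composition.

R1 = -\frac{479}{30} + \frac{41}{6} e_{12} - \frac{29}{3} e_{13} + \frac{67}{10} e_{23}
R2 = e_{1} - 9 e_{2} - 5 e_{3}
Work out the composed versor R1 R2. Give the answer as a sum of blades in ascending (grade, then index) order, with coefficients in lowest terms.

Distribute over the terms of R2 (each basis-blade product reordered to ascending indices, repeated generators contracted through their squares):
R1 (e_{1}) = -\frac{479}{30} e_{1} - \frac{41}{6} e_{2} + \frac{29}{3} e_{3} + \frac{67}{10} e_{123}
R1 (-9 e_{2}) = \frac{123}{2} e_{1} + \frac{1437}{10} e_{2} - \frac{603}{10} e_{3} - 87 e_{123}
R1 (-5 e_{3}) = -\frac{145}{3} e_{1} + \frac{67}{2} e_{2} + \frac{479}{6} e_{3} - \frac{205}{6} e_{123}
Summing the partial products and collecting blades:
Answer: -\frac{14}{5} e_{1} + \frac{5111}{30} e_{2} + \frac{146}{5} e_{3} - \frac{1717}{15} e_{123}


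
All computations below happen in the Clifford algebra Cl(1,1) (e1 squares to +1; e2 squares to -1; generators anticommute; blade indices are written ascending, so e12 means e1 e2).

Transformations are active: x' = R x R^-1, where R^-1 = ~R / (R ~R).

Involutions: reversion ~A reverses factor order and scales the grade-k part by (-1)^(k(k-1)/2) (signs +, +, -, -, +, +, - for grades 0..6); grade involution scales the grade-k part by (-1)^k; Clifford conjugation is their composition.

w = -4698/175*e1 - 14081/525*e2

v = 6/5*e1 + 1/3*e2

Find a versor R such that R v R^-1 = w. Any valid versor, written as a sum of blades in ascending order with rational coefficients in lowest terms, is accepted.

Here q(v) = q(w) = 299/225; the classical choice R = v + w = -4488/175*e1 - 13906/525*e2 then realises v -> w under the sandwich.
Answer: -4488/175*e1 - 13906/525*e2


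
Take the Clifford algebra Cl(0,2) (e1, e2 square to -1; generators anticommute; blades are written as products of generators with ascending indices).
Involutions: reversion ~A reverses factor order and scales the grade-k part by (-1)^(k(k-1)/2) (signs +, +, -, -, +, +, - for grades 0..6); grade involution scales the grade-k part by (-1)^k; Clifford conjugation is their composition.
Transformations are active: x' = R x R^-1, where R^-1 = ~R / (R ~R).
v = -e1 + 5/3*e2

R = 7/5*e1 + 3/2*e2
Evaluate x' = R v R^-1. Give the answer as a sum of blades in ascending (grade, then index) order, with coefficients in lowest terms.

~R = 7/5*e1 + 3/2*e2, and R ~R = -421/100, so R^-1 = ~R / (-421/100).
R v = -11/10 + 23/6*e1 e2
Answer: 729/421*e1 - 1115/1263*e2


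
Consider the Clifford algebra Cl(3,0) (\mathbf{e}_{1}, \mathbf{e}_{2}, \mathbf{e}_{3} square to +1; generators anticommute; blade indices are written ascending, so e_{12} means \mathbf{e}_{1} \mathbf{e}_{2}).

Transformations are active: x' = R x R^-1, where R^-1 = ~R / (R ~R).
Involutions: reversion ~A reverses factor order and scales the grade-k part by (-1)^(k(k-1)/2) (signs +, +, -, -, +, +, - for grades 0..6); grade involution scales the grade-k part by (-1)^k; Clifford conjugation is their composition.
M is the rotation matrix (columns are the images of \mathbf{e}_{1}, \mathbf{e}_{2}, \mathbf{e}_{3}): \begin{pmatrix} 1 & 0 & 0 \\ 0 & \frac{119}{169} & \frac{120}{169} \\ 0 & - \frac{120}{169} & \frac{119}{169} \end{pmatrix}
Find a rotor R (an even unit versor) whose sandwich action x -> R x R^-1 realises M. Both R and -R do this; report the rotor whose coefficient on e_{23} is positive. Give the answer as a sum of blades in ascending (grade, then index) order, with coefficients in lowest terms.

Method: write R = a + b12*e_{12} + b13*e_{13} + b23*e_{23} with a^2 + b12^2 + b13^2 + b23^2 = 1 (so R^-1 = ~R). Expanding the columns R e_j ~R gives tr M = 4a^2 - 1 and, from the antisymmetric part, M21 - M12 = -4a*b12, M13 - M31 = 4a*b13, M32 - M23 = -4a*b23.
Here tr M = \frac{407}{169}, so a^2 = (1 + tr M)/4 = \frac{144}{169} and a = ±\frac{12}{13}. Taking a = \frac{12}{13}: M21 - M12 = 0, M13 - M31 = 0, M32 - M23 = -\frac{240}{169}, giving b12 = 0, b13 = 0, b23 = \frac{5}{13}, i.e. R = \frac{12}{13} + \frac{5}{13} e_{23}.
Its e_{23} coefficient is already positive.
Answer: \frac{12}{13} + \frac{5}{13} e_{23}. Recall the cover is two-to-one: with M of trace \frac{407}{169}, both preimages act alike, and the stated e_{23} sign chooses the sheet.


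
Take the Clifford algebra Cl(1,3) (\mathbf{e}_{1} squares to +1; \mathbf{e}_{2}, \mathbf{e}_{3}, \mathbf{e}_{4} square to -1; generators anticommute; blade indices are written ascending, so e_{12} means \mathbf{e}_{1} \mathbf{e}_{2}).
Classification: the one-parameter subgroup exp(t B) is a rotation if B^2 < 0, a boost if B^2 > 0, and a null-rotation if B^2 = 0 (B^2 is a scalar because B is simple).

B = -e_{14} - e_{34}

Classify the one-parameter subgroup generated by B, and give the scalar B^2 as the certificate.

B^2 term by term: the squares give (-1)^2*(e_{14})^2 + (-1)^2*(e_{34})^2 = 1*(+1) + 1*(-1) = 0 (each basis 2-blade squares to minus the product of its generators' squares); cross terms between blades sharing an index anticommute and cancel. So B^2 = 0.
Answer: null-rotation, certificate B^2 = 0. No conjugation can change B^2 = 0; the sign gives the class.
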